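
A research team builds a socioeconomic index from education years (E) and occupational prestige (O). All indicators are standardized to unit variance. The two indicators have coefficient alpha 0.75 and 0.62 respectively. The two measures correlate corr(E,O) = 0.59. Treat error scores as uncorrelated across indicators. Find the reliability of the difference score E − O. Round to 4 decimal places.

0.2317

Var(E−O) = 1 + 1 − 2·0.59 = 2 − 1.18 = 0.82.
Because errors are independent across components, Cov(Tᵢ,Tⱼ) = Cov(Xᵢ,Xⱼ); the off-diagonal part of the true-score variance is the same as above.
True-score variance = [0.75 + 0.62] − 1.18 = 1.37 − 1.18 = 0.19.
Reliability = 0.19 / 0.82 = 0.2317.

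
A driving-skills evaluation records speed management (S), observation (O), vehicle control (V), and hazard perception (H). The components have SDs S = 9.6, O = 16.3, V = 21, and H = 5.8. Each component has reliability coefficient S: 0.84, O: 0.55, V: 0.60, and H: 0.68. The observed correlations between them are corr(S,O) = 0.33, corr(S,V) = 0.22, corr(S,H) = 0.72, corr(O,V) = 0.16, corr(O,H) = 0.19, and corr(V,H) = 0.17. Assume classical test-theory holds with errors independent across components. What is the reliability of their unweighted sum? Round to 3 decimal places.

0.751

Var(S+O+V+H) = 9.6² + 16.3² + 21² + 5.8² + 2·[9.6·16.3·0.33 + 9.6·21·0.22 + 9.6·5.8·0.72 + 16.3·21·0.16 + 16.3·5.8·0.19 + 21·5.8·0.17] = 832.49 + 459.033 = 1291.52.
Under uncorrelated errors the observed covariances equal the true-score covariances, so only the own-variance terms attenuate.
True-score variance = [9.6²·0.84 + 16.3²·0.55 + 21²·0.60 + 5.8²·0.68] + 459.033 = 511.019 + 459.033 = 970.052.
Reliability = 970.052 / 1291.52 = 0.751.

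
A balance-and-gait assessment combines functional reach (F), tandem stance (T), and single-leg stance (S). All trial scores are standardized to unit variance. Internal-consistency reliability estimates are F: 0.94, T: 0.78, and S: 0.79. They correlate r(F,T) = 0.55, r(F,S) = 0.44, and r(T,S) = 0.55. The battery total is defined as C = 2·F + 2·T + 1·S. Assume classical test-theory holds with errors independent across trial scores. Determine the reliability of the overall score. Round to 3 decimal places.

0.923

Var(C) = 2² + 2² + 1 + 2·[4·0.55 + 2·0.44 + 2·0.55] = 9 + 8.36 = 17.36.
With uncorrelated errors the cross-covariances are all true-score covariance, so they carry over unchanged; only the diagonal terms shrink to ρᵢσᵢ².
True-score variance = [2²·0.94 + 2²·0.78 + 0.79] + 8.36 = 7.67 + 8.36 = 16.03.
Reliability = 16.03 / 17.36 = 0.923.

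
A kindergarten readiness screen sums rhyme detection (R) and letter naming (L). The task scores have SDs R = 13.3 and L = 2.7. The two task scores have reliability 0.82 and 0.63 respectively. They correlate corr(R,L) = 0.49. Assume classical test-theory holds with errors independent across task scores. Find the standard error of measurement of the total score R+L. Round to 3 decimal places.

5.877

Var(total) = 184.18 + 35.1918 = 219.372.
True-score variance = 149.643 + 35.1918 = 184.834, so reliability = 0.8426.
Error variance = 219.372 − 184.834 = 34.5375; SEM = √34.5375 = 5.877.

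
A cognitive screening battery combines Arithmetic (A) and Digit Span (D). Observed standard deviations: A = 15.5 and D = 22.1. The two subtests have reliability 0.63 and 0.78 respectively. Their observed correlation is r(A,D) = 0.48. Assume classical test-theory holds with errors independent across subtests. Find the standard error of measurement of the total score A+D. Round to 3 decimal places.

Var(total) = 728.66 + 328.848 = 1057.51.
True-score variance = 532.317 + 328.848 = 861.165, so reliability = 0.8143.
Error variance = 1057.51 − 861.165 = 196.343; SEM = √196.343 = 14.012.

14.012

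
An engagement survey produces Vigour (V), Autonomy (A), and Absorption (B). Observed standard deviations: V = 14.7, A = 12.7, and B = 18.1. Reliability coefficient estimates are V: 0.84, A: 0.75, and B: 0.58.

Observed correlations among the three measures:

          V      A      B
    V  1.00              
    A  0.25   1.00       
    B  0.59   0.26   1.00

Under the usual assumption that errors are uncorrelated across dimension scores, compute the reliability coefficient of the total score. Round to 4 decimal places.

Var(V+A+B) = 14.7² + 12.7² + 18.1² + 2·[14.7·12.7·0.25 + 14.7·18.1·0.59 + 12.7·18.1·0.26] = 704.99 + 526.84 = 1231.83.
With uncorrelated errors the cross-covariances are all true-score covariance, so they carry over unchanged; only the diagonal terms shrink to ρᵢσᵢ².
True-score variance = [14.7²·0.84 + 12.7²·0.75 + 18.1²·0.58] + 526.84 = 492.497 + 526.84 = 1019.34.
Reliability = 1019.34 / 1231.83 = 0.8275.

0.8275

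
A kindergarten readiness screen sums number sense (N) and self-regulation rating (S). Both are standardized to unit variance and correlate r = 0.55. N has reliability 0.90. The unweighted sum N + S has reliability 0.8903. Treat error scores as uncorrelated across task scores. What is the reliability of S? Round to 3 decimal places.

0.760

Var(N+S) = 2 + 2·0.55 = 3.100.
True-score variance = ρ_N + ρ_S + 2·0.55, so 0.8903 = (0.90 + ρ_S + 1.10) / 3.100.
ρ_S = 0.8903·3.100 − 0.90 − 1.10 = 0.760.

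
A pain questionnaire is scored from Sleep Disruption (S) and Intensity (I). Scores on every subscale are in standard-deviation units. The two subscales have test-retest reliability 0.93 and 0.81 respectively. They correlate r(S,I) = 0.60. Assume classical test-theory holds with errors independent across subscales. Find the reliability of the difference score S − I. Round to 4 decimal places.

Var(S−I) = 1 + 1 − 2·0.60 = 2 − 1.2 = 0.8.
With uncorrelated errors the cross-covariances are all true-score covariance, so they carry over unchanged; only the diagonal terms shrink to ρᵢσᵢ².
True-score variance = [0.93 + 0.81] − 1.2 = 1.74 − 1.2 = 0.54.
Reliability = 0.54 / 0.8 = 0.6750.

0.6750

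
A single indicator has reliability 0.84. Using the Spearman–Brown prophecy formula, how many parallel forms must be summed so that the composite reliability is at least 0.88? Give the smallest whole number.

k ≥ ρ*(1−ρ₁)/(ρ₁(1−ρ*)) = 0.88·0.16 / (0.84·0.12) = 1.397.
Smallest integer k = 2.

2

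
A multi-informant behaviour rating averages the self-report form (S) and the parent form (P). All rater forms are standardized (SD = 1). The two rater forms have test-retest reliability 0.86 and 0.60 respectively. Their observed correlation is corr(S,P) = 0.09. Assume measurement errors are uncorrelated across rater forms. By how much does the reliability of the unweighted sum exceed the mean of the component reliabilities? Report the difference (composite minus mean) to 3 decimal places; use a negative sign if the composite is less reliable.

0.022

Var(sum) = 2 + 0.18 = 2.18; true-score variance = 1.46 + 0.18 = 1.64; composite reliability = 0.7523.
Mean component reliability = 0.7300.
Difference = 0.7523 − 0.7300 = 0.022.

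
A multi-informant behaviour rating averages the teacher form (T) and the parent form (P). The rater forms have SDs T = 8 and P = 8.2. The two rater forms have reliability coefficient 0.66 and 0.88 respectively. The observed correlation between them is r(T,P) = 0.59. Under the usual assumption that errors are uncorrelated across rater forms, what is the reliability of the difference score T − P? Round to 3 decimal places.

Var(T−P) = 8² + 8.2² − 2·8·8.2·0.59 = 131.24 − 77.408 = 53.832.
Under uncorrelated errors the observed covariances equal the true-score covariances, so only the own-variance terms attenuate.
True-score variance = [8²·0.66 + 8.2²·0.88] − 77.408 = 101.411 − 77.408 = 24.0032.
Reliability = 24.0032 / 53.832 = 0.446.

0.446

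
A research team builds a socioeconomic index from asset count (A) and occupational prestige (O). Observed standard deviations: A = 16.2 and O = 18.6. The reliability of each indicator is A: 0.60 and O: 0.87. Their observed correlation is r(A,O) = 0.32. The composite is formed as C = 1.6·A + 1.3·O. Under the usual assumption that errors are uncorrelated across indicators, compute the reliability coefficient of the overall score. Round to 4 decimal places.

Var(C) = 1.6²·16.2² + 1.3²·18.6² + 2·[2.08·16.2·18.6·0.32] = 1256.52 + 401.117 = 1657.64.
Under uncorrelated errors the observed covariances equal the true-score covariances, so only the own-variance terms attenuate.
True-score variance = [1.6²·16.2²·0.60 + 1.3²·18.6²·0.87] + 401.117 = 911.773 + 401.117 = 1312.89.
Reliability = 1312.89 / 1657.64 = 0.7920.

0.7920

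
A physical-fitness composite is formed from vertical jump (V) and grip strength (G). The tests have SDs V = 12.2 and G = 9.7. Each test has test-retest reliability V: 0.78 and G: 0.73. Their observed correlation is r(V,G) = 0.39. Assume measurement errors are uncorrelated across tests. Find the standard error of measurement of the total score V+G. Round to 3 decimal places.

Var(total) = 242.93 + 92.3052 = 335.235.
True-score variance = 184.781 + 92.3052 = 277.086, so reliability = 0.8265.
Error variance = 335.235 − 277.086 = 58.1491; SEM = √58.1491 = 7.626.

7.626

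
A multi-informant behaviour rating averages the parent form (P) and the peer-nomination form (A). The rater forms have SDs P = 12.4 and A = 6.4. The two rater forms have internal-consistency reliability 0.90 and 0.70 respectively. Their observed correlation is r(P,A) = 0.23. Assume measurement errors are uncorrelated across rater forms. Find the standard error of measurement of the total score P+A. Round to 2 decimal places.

Var(total) = 194.72 + 36.5056 = 231.226.
True-score variance = 167.056 + 36.5056 = 203.562, so reliability = 0.8804.
Error variance = 231.226 − 203.562 = 27.664; SEM = √27.664 = 5.26.

5.26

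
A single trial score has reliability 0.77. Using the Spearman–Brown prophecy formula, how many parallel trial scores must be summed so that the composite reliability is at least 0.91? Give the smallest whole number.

k ≥ ρ*(1−ρ₁)/(ρ₁(1−ρ*)) = 0.91·0.23 / (0.77·0.09) = 3.020.
Smallest integer k = 4.

4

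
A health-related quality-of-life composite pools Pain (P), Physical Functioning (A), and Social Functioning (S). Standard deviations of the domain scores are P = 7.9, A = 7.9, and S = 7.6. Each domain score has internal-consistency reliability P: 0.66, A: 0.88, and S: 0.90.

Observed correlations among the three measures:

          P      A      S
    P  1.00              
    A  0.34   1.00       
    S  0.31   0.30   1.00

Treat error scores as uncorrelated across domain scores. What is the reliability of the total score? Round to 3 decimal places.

Var(P+A+S) = 7.9² + 7.9² + 7.6² + 2·[7.9·7.9·0.34 + 7.9·7.6·0.31 + 7.9·7.6·0.30] = 182.58 + 115.688 = 298.268.
Because errors are independent across components, Cov(Tᵢ,Tⱼ) = Cov(Xᵢ,Xⱼ); the off-diagonal part of the true-score variance is the same as above.
True-score variance = [7.9²·0.66 + 7.9²·0.88 + 7.6²·0.90] + 115.688 = 148.095 + 115.688 = 263.783.
Reliability = 263.783 / 298.268 = 0.884.

0.884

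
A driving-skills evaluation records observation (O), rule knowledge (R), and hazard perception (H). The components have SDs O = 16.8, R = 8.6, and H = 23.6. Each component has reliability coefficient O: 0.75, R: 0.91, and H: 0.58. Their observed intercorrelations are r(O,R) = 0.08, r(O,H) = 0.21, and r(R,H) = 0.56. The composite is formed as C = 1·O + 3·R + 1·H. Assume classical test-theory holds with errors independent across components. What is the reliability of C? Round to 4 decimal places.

0.8496

Var(C) = 16.8² + 3²·8.6² + 23.6² + 2·[3·16.8·8.6·0.08 + 16.8·23.6·0.21 + 3·8.6·23.6·0.56] = 1504.84 + 917.818 = 2422.66.
With uncorrelated errors the cross-covariances are all true-score covariance, so they carry over unchanged; only the diagonal terms shrink to ρᵢσᵢ².
True-score variance = [16.8²·0.75 + 3²·8.6²·0.91 + 23.6²·0.58] + 917.818 = 1140.45 + 917.818 = 2058.27.
Reliability = 2058.27 / 2422.66 = 0.8496.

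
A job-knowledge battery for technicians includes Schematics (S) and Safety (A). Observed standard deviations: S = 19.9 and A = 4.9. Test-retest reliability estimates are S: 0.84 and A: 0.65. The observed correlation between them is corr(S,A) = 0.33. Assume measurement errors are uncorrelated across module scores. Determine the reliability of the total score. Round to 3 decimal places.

0.852

Var(S+A) = 19.9² + 4.9² + 2·[19.9·4.9·0.33] = 420.02 + 64.3566 = 484.377.
With uncorrelated errors the cross-covariances are all true-score covariance, so they carry over unchanged; only the diagonal terms shrink to ρᵢσᵢ².
True-score variance = [19.9²·0.84 + 4.9²·0.65] + 64.3566 = 348.255 + 64.3566 = 412.611.
Reliability = 412.611 / 484.377 = 0.852.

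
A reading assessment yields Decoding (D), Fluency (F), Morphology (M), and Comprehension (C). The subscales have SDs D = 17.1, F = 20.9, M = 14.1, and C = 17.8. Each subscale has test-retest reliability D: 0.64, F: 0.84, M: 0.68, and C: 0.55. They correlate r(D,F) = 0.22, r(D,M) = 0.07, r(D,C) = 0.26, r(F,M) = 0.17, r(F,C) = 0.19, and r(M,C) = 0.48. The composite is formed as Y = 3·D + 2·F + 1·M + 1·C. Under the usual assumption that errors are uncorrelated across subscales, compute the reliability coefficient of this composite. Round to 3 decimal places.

0.799

Var(Y) = 3²·17.1² + 2²·20.9² + 14.1² + 17.8² + 2·[6·17.1·20.9·0.22 + 3·17.1·14.1·0.07 + 3·17.1·17.8·0.26 + 2·20.9·14.1·0.17 + 2·20.9·17.8·0.19 + 14.1·17.8·0.48] = 4894.58 + 2243.67 = 7138.25.
With uncorrelated errors the cross-covariances are all true-score covariance, so they carry over unchanged; only the diagonal terms shrink to ρᵢσᵢ².
True-score variance = [3²·17.1²·0.64 + 2²·20.9²·0.84 + 14.1²·0.68 + 17.8²·0.55] + 2243.67 = 3461.42 + 2243.67 = 5705.09.
Reliability = 5705.09 / 7138.25 = 0.799.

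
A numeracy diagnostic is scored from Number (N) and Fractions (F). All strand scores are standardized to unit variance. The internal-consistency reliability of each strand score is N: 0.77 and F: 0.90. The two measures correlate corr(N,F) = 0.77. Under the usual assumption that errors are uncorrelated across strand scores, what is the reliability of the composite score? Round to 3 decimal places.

0.907

Var(N+F) = 2 + 2·[0.77] = 2 + 1.54 = 3.54.
Because errors are independent across components, Cov(Tᵢ,Tⱼ) = Cov(Xᵢ,Xⱼ); the off-diagonal part of the true-score variance is the same as above.
True-score variance = [0.77 + 0.90] + 1.54 = 1.67 + 1.54 = 3.21.
Reliability = 3.21 / 3.54 = 0.907.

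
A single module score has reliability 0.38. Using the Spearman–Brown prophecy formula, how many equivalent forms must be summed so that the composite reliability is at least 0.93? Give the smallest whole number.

k ≥ ρ*(1−ρ₁)/(ρ₁(1−ρ*)) = 0.93·0.62 / (0.38·0.07) = 21.677.
Smallest integer k = 22.

22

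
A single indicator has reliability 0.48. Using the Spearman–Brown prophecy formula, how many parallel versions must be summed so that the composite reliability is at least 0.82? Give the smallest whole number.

k ≥ ρ*(1−ρ₁)/(ρ₁(1−ρ*)) = 0.82·0.52 / (0.48·0.18) = 4.935.
Smallest integer k = 5.

5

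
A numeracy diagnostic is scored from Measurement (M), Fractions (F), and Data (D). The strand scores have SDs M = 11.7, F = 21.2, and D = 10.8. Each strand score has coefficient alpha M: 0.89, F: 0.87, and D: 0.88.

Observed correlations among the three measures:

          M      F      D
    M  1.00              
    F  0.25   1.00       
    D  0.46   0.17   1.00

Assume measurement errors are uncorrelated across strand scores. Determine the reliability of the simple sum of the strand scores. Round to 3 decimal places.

0.914

Var(M+F+D) = 11.7² + 21.2² + 10.8² + 2·[11.7·21.2·0.25 + 11.7·10.8·0.46 + 21.2·10.8·0.17] = 702.97 + 318.118 = 1021.09.
Under uncorrelated errors the observed covariances equal the true-score covariances, so only the own-variance terms attenuate.
True-score variance = [11.7²·0.89 + 21.2²·0.87 + 10.8²·0.88] + 318.118 = 615.488 + 318.118 = 933.606.
Reliability = 933.606 / 1021.09 = 0.914.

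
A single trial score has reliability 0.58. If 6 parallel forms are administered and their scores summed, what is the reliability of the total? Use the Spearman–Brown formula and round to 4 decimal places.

ρ_k = kρ / (1 + (k−1)ρ) = 6·0.58 / (1 + 5·0.58) = 3.480 / 3.900 = 0.8923.

0.8923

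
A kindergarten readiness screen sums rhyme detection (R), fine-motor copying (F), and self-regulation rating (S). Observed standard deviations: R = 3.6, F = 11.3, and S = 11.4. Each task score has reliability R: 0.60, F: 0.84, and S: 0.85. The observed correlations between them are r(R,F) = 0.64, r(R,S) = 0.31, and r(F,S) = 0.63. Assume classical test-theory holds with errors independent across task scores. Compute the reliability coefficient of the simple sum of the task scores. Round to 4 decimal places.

0.9116

Var(R+F+S) = 3.6² + 11.3² + 11.4² + 2·[3.6·11.3·0.64 + 3.6·11.4·0.31 + 11.3·11.4·0.63] = 270.61 + 239.828 = 510.438.
With uncorrelated errors the cross-covariances are all true-score covariance, so they carry over unchanged; only the diagonal terms shrink to ρᵢσᵢ².
True-score variance = [3.6²·0.60 + 11.3²·0.84 + 11.4²·0.85] + 239.828 = 225.502 + 239.828 = 465.33.
Reliability = 465.33 / 510.438 = 0.9116.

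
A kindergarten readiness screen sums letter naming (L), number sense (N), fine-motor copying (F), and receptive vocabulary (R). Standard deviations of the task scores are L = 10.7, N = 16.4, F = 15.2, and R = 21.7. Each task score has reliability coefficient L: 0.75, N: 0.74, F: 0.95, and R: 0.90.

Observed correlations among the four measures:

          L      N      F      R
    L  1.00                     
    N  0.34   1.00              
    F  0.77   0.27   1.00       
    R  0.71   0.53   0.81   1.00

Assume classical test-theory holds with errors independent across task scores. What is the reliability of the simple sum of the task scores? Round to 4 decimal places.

Var(L+N+F+R) = 10.7² + 16.4² + 15.2² + 21.7² + 2·[10.7·16.4·0.34 + 10.7·15.2·0.77 + 10.7·21.7·0.71 + 16.4·15.2·0.27 + 16.4·21.7·0.53 + 15.2·21.7·0.81] = 1085.38 + 1745.69 = 2831.07.
Because errors are independent across components, Cov(Tᵢ,Tⱼ) = Cov(Xᵢ,Xⱼ); the off-diagonal part of the true-score variance is the same as above.
True-score variance = [10.7²·0.75 + 16.4²·0.74 + 15.2²·0.95 + 21.7²·0.90] + 1745.69 = 928.187 + 1745.69 = 2673.87.
Reliability = 2673.87 / 2831.07 = 0.9445.

0.9445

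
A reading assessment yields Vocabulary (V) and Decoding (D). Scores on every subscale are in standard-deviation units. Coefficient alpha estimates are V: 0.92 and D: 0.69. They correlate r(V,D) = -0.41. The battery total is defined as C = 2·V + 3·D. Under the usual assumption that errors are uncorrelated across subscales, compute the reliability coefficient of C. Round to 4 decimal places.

0.6151

Var(C) = 2² + 3² + 2·[6·(-0.41)] = 13 − 4.92 = 8.08.
Because errors are independent across components, Cov(Tᵢ,Tⱼ) = Cov(Xᵢ,Xⱼ); the off-diagonal part of the true-score variance is the same as above.
True-score variance = [2²·0.92 + 3²·0.69] − 4.92 = 9.89 − 4.92 = 4.97.
Reliability = 4.97 / 8.08 = 0.6151.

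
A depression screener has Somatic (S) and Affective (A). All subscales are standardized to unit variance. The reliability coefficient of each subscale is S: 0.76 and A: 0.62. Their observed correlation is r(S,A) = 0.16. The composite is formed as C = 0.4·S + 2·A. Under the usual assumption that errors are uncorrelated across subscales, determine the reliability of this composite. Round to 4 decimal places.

0.6471

Var(C) = 0.4² + 2² + 2·[0.8·0.16] = 4.16 + 0.256 = 4.416.
Because errors are independent across components, Cov(Tᵢ,Tⱼ) = Cov(Xᵢ,Xⱼ); the off-diagonal part of the true-score variance is the same as above.
True-score variance = [0.4²·0.76 + 2²·0.62] + 0.256 = 2.6016 + 0.256 = 2.8576.
Reliability = 2.8576 / 4.416 = 0.6471.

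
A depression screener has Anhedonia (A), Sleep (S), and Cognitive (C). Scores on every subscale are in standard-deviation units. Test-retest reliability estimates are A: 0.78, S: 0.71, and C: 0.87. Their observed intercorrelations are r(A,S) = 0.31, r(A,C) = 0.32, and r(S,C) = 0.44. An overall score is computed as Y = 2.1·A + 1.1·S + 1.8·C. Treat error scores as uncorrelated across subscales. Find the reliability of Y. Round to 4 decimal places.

0.8795

Var(Y) = 2.1² + 1.1² + 1.8² + 2·[2.31·0.31 + 3.78·0.32 + 1.98·0.44] = 8.86 + 5.5938 = 14.4538.
With uncorrelated errors the cross-covariances are all true-score covariance, so they carry over unchanged; only the diagonal terms shrink to ρᵢσᵢ².
True-score variance = [2.1²·0.78 + 1.1²·0.71 + 1.8²·0.87] + 5.5938 = 7.1177 + 5.5938 = 12.7115.
Reliability = 12.7115 / 14.4538 = 0.8795.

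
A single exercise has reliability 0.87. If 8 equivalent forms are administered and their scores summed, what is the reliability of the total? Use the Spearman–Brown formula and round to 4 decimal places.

ρ_k = kρ / (1 + (k−1)ρ) = 8·0.87 / (1 + 7·0.87) = 6.960 / 7.090 = 0.9817.

0.9817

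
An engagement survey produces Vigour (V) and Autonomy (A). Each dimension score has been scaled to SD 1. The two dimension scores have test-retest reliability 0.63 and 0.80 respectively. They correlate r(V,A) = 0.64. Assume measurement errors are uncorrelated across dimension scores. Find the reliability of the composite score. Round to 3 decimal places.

0.826

Var(V+A) = 2 + 2·[0.64] = 2 + 1.28 = 3.28.
Under uncorrelated errors the observed covariances equal the true-score covariances, so only the own-variance terms attenuate.
True-score variance = [0.63 + 0.80] + 1.28 = 1.43 + 1.28 = 2.71.
Reliability = 2.71 / 3.28 = 0.826.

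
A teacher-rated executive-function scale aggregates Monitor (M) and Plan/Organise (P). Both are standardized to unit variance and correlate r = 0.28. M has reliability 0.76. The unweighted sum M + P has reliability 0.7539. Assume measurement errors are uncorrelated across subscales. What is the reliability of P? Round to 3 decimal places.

Var(M+P) = 2 + 2·0.28 = 2.560.
True-score variance = ρ_M + ρ_P + 2·0.28, so 0.7539 = (0.76 + ρ_P + 0.56) / 2.560.
ρ_P = 0.7539·2.560 − 0.76 − 0.56 = 0.610.

0.610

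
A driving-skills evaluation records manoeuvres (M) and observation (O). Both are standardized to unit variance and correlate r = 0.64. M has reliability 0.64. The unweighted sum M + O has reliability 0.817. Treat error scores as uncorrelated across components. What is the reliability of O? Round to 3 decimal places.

Var(M+O) = 2 + 2·0.64 = 3.280.
True-score variance = ρ_M + ρ_O + 2·0.64, so 0.817 = (0.64 + ρ_O + 1.28) / 3.280.
ρ_O = 0.817·3.280 − 0.64 − 1.28 = 0.760.

0.760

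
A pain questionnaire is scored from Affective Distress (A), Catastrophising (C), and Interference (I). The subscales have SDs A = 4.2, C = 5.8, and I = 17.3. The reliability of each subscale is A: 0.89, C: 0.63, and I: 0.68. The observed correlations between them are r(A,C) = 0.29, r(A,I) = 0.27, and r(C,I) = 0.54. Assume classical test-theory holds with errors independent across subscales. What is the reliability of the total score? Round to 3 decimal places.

0.785

Var(A+C+I) = 4.2² + 5.8² + 17.3² + 2·[4.2·5.8·0.29 + 4.2·17.3·0.27 + 5.8·17.3·0.54] = 350.57 + 161.732 = 512.302.
Because errors are independent across components, Cov(Tᵢ,Tⱼ) = Cov(Xᵢ,Xⱼ); the off-diagonal part of the true-score variance is the same as above.
True-score variance = [4.2²·0.89 + 5.8²·0.63 + 17.3²·0.68] + 161.732 = 240.41 + 161.732 = 402.142.
Reliability = 402.142 / 512.302 = 0.785.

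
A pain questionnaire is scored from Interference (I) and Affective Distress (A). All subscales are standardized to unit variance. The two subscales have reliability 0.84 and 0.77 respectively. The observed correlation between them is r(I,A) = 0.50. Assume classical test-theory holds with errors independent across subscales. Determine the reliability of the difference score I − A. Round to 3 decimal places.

0.610

Var(I−A) = 1 + 1 − 2·0.50 = 2 − 1 = 1.
Under uncorrelated errors the observed covariances equal the true-score covariances, so only the own-variance terms attenuate.
True-score variance = [0.84 + 0.77] − 1 = 1.61 − 1 = 0.61.
Reliability = 0.61 / 1 = 0.610.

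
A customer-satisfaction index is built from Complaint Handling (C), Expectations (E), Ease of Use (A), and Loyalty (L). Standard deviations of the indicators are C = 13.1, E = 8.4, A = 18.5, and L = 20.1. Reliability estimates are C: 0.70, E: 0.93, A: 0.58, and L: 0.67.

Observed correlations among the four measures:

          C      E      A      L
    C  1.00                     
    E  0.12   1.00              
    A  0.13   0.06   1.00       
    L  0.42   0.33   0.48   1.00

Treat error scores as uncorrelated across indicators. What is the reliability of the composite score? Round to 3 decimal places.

Var(C+E+A+L) = 13.1² + 8.4² + 18.5² + 20.1² + 2·[13.1·8.4·0.12 + 13.1·18.5·0.13 + 13.1·20.1·0.42 + 8.4·18.5·0.06 + 8.4·20.1·0.33 + 18.5·20.1·0.48] = 988.43 + 797.659 = 1786.09.
With uncorrelated errors the cross-covariances are all true-score covariance, so they carry over unchanged; only the diagonal terms shrink to ρᵢσᵢ².
True-score variance = [13.1²·0.70 + 8.4²·0.93 + 18.5²·0.58 + 20.1²·0.67] + 797.659 = 654.939 + 797.659 = 1452.6.
Reliability = 1452.6 / 1786.09 = 0.813.

0.813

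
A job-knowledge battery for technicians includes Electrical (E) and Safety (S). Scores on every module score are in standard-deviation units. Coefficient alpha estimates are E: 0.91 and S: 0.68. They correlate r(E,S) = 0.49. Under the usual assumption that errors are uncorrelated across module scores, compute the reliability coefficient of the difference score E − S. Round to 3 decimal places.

Var(E−S) = 1 + 1 − 2·0.49 = 2 − 0.98 = 1.02.
With uncorrelated errors the cross-covariances are all true-score covariance, so they carry over unchanged; only the diagonal terms shrink to ρᵢσᵢ².
True-score variance = [0.91 + 0.68] − 0.98 = 1.59 − 0.98 = 0.61.
Reliability = 0.61 / 1.02 = 0.598.

0.598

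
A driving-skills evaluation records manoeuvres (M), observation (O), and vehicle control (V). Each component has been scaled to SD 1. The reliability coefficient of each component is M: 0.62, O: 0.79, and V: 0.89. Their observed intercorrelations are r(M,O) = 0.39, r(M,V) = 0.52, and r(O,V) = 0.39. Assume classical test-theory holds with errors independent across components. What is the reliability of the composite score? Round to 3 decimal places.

0.875

Var(M+O+V) = 3 + 2·[0.39 + 0.52 + 0.39] = 3 + 2.6 = 5.6.
With uncorrelated errors the cross-covariances are all true-score covariance, so they carry over unchanged; only the diagonal terms shrink to ρᵢσᵢ².
True-score variance = [0.62 + 0.79 + 0.89] + 2.6 = 2.3 + 2.6 = 4.9.
Reliability = 4.9 / 5.6 = 0.875.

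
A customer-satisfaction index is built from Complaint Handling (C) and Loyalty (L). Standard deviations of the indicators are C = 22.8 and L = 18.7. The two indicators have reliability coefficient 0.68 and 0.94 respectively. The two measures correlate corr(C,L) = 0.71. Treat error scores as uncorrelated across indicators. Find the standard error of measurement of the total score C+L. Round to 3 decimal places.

13.687

Var(total) = 869.53 + 605.431 = 1474.96.
True-score variance = 682.2 + 605.431 = 1287.63, so reliability = 0.8730.
Error variance = 1474.96 − 1287.63 = 187.33; SEM = √187.33 = 13.687.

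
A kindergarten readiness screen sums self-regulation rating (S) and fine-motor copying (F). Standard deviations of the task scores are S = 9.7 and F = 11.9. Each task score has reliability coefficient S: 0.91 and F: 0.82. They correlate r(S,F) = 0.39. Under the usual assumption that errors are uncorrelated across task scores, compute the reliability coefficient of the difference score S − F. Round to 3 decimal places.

0.767

Var(S−F) = 9.7² + 11.9² − 2·9.7·11.9·0.39 = 235.7 − 90.0354 = 145.665.
Because errors are independent across components, Cov(Tᵢ,Tⱼ) = Cov(Xᵢ,Xⱼ); the off-diagonal part of the true-score variance is the same as above.
True-score variance = [9.7²·0.91 + 11.9²·0.82] − 90.0354 = 201.742 − 90.0354 = 111.707.
Reliability = 111.707 / 145.665 = 0.767.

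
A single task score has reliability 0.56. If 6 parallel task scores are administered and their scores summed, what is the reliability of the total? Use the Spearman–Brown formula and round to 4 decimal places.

ρ_k = kρ / (1 + (k−1)ρ) = 6·0.56 / (1 + 5·0.56) = 3.360 / 3.800 = 0.8842.

0.8842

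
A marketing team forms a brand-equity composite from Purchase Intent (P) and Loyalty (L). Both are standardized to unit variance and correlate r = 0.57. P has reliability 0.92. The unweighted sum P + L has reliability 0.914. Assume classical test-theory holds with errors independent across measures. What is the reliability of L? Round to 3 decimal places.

Var(P+L) = 2 + 2·0.57 = 3.140.
True-score variance = ρ_P + ρ_L + 2·0.57, so 0.914 = (0.92 + ρ_L + 1.14) / 3.140.
ρ_L = 0.914·3.140 − 0.92 − 1.14 = 0.810.

0.810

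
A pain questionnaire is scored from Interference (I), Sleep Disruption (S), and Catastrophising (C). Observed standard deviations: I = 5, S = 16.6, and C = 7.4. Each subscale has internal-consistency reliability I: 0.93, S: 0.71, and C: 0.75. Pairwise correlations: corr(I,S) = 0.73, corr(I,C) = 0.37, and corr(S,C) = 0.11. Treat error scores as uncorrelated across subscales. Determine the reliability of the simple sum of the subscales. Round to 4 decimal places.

0.8204

Var(I+S+C) = 5² + 16.6² + 7.4² + 2·[5·16.6·0.73 + 5·7.4·0.37 + 16.6·7.4·0.11] = 355.32 + 175.585 = 530.905.
Because errors are independent across components, Cov(Tᵢ,Tⱼ) = Cov(Xᵢ,Xⱼ); the off-diagonal part of the true-score variance is the same as above.
True-score variance = [5²·0.93 + 16.6²·0.71 + 7.4²·0.75] + 175.585 = 259.968 + 175.585 = 435.552.
Reliability = 435.552 / 530.905 = 0.8204.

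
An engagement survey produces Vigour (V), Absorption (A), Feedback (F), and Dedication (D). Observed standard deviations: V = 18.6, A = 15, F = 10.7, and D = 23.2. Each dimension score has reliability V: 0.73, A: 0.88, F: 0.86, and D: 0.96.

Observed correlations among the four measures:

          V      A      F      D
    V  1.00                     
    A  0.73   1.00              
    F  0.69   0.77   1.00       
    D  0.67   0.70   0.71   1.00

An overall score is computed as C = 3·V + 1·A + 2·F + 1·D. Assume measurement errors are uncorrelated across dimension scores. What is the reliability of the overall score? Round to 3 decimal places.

Var(C) = 3²·18.6² + 15² + 2²·10.7² + 23.2² + 2·[3·18.6·15·0.73 + 6·18.6·10.7·0.69 + 3·18.6·23.2·0.67 + 2·15·10.7·0.77 + 15·23.2·0.70 + 2·10.7·23.2·0.71] = 4334.84 + 6291.16 = 10626.
Because errors are independent across components, Cov(Tᵢ,Tⱼ) = Cov(Xᵢ,Xⱼ); the off-diagonal part of the true-score variance is the same as above.
True-score variance = [3²·18.6²·0.73 + 15²·0.88 + 2²·10.7²·0.86 + 23.2²·0.96] + 6291.16 = 3381.51 + 6291.16 = 9672.67.
Reliability = 9672.67 / 10626 = 0.910.

0.910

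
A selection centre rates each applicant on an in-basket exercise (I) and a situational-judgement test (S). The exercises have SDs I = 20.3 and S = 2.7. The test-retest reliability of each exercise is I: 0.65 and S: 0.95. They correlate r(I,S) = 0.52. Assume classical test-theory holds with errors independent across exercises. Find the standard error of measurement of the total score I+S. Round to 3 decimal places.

12.025

Var(total) = 419.38 + 57.0024 = 476.382.
True-score variance = 274.784 + 57.0024 = 331.786, so reliability = 0.6965.
Error variance = 476.382 − 331.786 = 144.596; SEM = √144.596 = 12.025.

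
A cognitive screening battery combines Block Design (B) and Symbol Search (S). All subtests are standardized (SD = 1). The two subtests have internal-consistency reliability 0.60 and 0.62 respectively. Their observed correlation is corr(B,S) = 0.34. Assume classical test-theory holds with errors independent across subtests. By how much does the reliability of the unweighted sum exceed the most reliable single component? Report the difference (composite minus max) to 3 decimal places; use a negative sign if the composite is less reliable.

Var(sum) = 2 + 0.68 = 2.68; true-score variance = 1.22 + 0.68 = 1.9; composite reliability = 0.7090.
Max component reliability = 0.6200.
Difference = 0.7090 − 0.6200 = 0.089.

0.089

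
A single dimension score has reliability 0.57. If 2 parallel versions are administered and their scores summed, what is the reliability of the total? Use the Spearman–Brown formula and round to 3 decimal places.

0.726

ρ_k = kρ / (1 + (k−1)ρ) = 2·0.57 / (1 + 1·0.57) = 1.140 / 1.570 = 0.726.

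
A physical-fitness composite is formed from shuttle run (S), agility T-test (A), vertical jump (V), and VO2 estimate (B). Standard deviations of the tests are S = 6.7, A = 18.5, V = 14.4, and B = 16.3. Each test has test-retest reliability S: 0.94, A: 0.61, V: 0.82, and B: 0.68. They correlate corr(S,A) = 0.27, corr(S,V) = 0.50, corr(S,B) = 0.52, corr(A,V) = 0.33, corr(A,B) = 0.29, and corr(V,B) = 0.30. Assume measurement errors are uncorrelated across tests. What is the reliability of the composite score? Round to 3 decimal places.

0.841

Var(S+A+V+B) = 6.7² + 18.5² + 14.4² + 16.3² + 2·[6.7·18.5·0.27 + 6.7·14.4·0.50 + 6.7·16.3·0.52 + 18.5·14.4·0.33 + 18.5·16.3·0.29 + 14.4·16.3·0.30] = 860.19 + 768.546 = 1628.74.
With uncorrelated errors the cross-covariances are all true-score covariance, so they carry over unchanged; only the diagonal terms shrink to ρᵢσᵢ².
True-score variance = [6.7²·0.94 + 18.5²·0.61 + 14.4²·0.82 + 16.3²·0.68] + 768.546 = 601.673 + 768.546 = 1370.22.
Reliability = 1370.22 / 1628.74 = 0.841.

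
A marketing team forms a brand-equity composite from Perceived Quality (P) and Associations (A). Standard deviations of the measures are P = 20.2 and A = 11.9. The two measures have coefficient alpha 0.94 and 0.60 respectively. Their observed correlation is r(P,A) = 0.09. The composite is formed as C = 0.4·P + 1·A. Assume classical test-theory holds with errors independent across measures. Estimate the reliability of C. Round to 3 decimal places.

Var(C) = 0.4²·20.2² + 11.9² + 2·[0.4·20.2·11.9·0.09] = 206.896 + 17.3074 = 224.204.
With uncorrelated errors the cross-covariances are all true-score covariance, so they carry over unchanged; only the diagonal terms shrink to ρᵢσᵢ².
True-score variance = [0.4²·20.2²·0.94 + 11.9²·0.60] + 17.3074 = 146.335 + 17.3074 = 163.643.
Reliability = 163.643 / 224.204 = 0.730.

0.730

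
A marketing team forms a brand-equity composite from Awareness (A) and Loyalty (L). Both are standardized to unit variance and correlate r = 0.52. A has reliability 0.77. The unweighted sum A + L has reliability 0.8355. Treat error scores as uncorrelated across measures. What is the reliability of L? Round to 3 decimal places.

Var(A+L) = 2 + 2·0.52 = 3.040.
True-score variance = ρ_A + ρ_L + 2·0.52, so 0.8355 = (0.77 + ρ_L + 1.04) / 3.040.
ρ_L = 0.8355·3.040 − 0.77 − 1.04 = 0.730.

0.730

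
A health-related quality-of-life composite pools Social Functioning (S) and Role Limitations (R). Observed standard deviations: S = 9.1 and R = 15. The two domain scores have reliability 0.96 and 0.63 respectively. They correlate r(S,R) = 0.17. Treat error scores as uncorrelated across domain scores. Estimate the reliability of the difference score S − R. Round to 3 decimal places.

Var(S−R) = 9.1² + 15² − 2·9.1·15·0.17 = 307.81 − 46.41 = 261.4.
Under uncorrelated errors the observed covariances equal the true-score covariances, so only the own-variance terms attenuate.
True-score variance = [9.1²·0.96 + 15²·0.63] − 46.41 = 221.248 − 46.41 = 174.838.
Reliability = 174.838 / 261.4 = 0.669.

0.669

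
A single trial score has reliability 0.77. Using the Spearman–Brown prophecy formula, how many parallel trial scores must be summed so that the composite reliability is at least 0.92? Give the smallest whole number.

k ≥ ρ*(1−ρ₁)/(ρ₁(1−ρ*)) = 0.92·0.23 / (0.77·0.08) = 3.435.
Smallest integer k = 4.

4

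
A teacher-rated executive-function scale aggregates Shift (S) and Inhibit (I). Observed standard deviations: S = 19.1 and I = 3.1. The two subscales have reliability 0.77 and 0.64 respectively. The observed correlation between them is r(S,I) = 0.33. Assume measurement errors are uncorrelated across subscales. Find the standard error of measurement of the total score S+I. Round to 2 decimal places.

9.35

Var(total) = 374.42 + 39.0786 = 413.499.
True-score variance = 287.054 + 39.0786 = 326.133, so reliability = 0.7887.
Error variance = 413.499 − 326.133 = 87.3659; SEM = √87.3659 = 9.35.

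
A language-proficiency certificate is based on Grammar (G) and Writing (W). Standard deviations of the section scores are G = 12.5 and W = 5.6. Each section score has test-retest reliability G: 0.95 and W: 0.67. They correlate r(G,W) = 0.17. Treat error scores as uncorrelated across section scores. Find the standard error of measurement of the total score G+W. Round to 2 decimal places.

Var(total) = 187.61 + 23.8 = 211.41.
True-score variance = 169.449 + 23.8 = 193.249, so reliability = 0.9141.
Error variance = 211.41 − 193.249 = 18.1613; SEM = √18.1613 = 4.26.

4.26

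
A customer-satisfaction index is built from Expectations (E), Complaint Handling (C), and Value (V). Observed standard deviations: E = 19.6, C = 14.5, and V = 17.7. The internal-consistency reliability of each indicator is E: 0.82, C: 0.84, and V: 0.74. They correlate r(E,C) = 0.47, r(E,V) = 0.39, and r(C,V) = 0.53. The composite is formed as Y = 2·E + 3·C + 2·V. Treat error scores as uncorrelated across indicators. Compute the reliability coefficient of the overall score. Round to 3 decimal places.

Var(Y) = 2²·19.6² + 3²·14.5² + 2²·17.7² + 2·[6·19.6·14.5·0.47 + 4·19.6·17.7·0.39 + 6·14.5·17.7·0.53] = 4682.05 + 4317.57 = 8999.62.
Because errors are independent across components, Cov(Tᵢ,Tⱼ) = Cov(Xᵢ,Xⱼ); the off-diagonal part of the true-score variance is the same as above.
True-score variance = [2²·19.6²·0.82 + 3²·14.5²·0.84 + 2²·17.7²·0.74] + 4317.57 = 3776.87 + 4317.57 = 8094.45.
Reliability = 8094.45 / 8999.62 = 0.899.

0.899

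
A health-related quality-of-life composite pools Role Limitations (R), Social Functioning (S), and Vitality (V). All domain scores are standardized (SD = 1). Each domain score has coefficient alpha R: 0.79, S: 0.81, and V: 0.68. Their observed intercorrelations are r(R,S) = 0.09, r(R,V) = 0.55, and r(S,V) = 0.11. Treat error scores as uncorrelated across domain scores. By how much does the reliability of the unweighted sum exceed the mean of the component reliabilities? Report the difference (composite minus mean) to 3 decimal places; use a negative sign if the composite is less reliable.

Var(sum) = 3 + 1.5 = 4.5; true-score variance = 2.28 + 1.5 = 3.78; composite reliability = 0.8400.
Mean component reliability = 0.7600.
Difference = 0.8400 − 0.7600 = 0.080.

0.080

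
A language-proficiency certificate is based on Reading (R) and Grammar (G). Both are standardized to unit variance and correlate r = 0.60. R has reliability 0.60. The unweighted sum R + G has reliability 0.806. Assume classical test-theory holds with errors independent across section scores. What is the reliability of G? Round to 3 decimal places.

0.779

Var(R+G) = 2 + 2·0.60 = 3.200.
True-score variance = ρ_R + ρ_G + 2·0.60, so 0.806 = (0.60 + ρ_G + 1.20) / 3.200.
ρ_G = 0.806·3.200 − 0.60 − 1.20 = 0.779.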